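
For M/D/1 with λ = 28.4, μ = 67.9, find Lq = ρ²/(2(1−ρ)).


ρ = 28.4/67.9 = 0.4183
M/D/1: Lq = ρ²/(2(1−ρ)) = 0.1749/(2·0.5817) = 0.15036

Final: 0.15036


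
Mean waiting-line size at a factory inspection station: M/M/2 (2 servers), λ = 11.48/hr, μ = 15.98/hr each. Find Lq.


a = λ/μ = 0.7184; ρ = a/2 = 0.3592
P₀ = 0.471455
Lq = P₀·a^c·ρ / (c!·(1−ρ)²) = 0.471455·0.51610·0.3592/(2·0.41063)
= 0.10642

Final: 0.10642


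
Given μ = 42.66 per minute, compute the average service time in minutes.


Mean service time = 1/μ = 1/42.66 minute = 0.02344 minute
In minutes: 0.02344 × 1 = 0.02344 min

Final: 0.02344 min


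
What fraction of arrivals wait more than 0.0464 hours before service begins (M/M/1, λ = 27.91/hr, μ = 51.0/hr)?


ρ = 27.91/51.0 = 0.5473
P(Wq > t) = ρ·e^{−(μ−λ)t} = 0.5473·e^{−1.0714}
= 0.5473·0.342537 = 0.187455

Final: 0.187455


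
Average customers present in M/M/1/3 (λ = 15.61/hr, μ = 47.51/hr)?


ρ = 15.61/47.51 = 0.3286
L = ρ[1 − (K+1)ρ^K + Kρ^(K+1)] / [(1−ρ)(1−ρ^(K+1))]
Numerator: 0.3286·(1 − 4·0.035469 + 3·0.011654) = 0.293434
Denominator: (0.6714)·(0.988346) = 0.663613
L = 0.293434/0.663613 = 0.4422

Final: 0.4422


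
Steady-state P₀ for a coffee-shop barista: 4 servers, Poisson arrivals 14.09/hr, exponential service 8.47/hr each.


a = λ/μ = 14.09/8.47 = 1.6635; ρ = a/c = 0.4159
Σ_{k=0}^{3} a^k/k! (terms k=0..3) = 1.00000 + 1.66352 + 1.38365 + 0.76724 = 4.81441
Tail: a^4/(4!(1−ρ)) = 7.65791/(24·0.5841) = 0.54626
P₀ = 1/(4.81441 + 0.54626) = 1/5.36066 = 0.186544

Final: 0.186544


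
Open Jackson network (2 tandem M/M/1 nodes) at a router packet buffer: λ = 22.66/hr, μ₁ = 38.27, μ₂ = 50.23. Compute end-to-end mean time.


Each node sees arrival rate λ = 22.66/hr (tandem ⇒ throughput preserved).
W₁ = 1/(μ₁−λ) = 1/(38.27−22.66) = 0.06406 hr
W₂ = 1/(μ₂−λ) = 1/(50.23−22.66) = 0.03627 hr
W_total = W₁ + W₂ = 0.06406 + 0.03627 = 0.10033 hr

Final: 0.10033 hr


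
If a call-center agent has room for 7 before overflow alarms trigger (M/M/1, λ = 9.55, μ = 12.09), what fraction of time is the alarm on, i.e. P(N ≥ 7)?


ρ = 9.55/12.09 = 0.7899
P(N ≥ n) = ρ^n = 0.7899^7 = 0.191884

Final: 0.191884


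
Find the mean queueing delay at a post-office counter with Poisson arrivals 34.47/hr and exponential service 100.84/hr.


ρ = 34.47/100.84 = 0.3418
Wq = ρ/(μ−λ) = 0.3418/(100.84 − 34.47) = 0.3418/66.37 = 0.005150 hr

Final: 0.005150 hr


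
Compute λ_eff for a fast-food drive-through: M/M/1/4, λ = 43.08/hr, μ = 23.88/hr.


ρ = 1.8040; P_K = (1−ρ)ρ^4/(1−ρ^5) = 0.470295
λ_eff = λ(1 − P_K) = 43.08·(1 − 0.470295) = 43.08·0.529705 = 22.8197 /hr

Final: 22.8197 /hr


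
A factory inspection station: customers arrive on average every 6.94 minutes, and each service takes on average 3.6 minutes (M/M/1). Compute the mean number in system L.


λ = 60/6.94 = 8.6455 /hr
μ = 60/3.6 = 16.6667 /hr
ρ = λ/μ = 8.6455/16.6667 = 0.5187
L = ρ/(1−ρ) = 0.5187/0.4813 = 1.0778

Final: 1.0778


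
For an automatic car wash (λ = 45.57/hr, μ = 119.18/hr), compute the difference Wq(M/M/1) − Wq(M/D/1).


ρ = 45.57/119.18 = 0.3824
Wq(M/M/1) = ρ/(μ−λ) = 0.3824/73.61 = 0.005194 hr
Wq(M/D/1) = ρ/(2(μ−λ)) = 0.002597 hr
Savings = 0.005194 − 0.002597 = 0.002597 hr

Final: 0.002597 hr


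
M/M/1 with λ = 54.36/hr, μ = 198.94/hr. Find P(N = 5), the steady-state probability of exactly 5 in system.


ρ = 54.36/198.94 = 0.2732
P_n = (1−ρ)·ρ^n = (1 − 0.2732)·0.2732^5 = 0.7268·0.001523 = 0.001107

Final: 0.001107


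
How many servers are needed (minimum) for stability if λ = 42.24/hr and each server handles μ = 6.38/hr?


Stability requires cμ > λ ⇔ c > λ/μ.
λ/μ = 42.24/6.38 = 6.6207
Minimum integer c = ⌊6.6207⌋ + 1 = 7
Check: 7·6.38 = 44.66 > 42.24, while 6·6.38 = 38.28 ≤ 42.24

Final: 7 servers


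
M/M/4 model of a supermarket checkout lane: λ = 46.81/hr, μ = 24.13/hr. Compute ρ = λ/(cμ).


ρ = λ/(cμ) = 46.81/(4·24.13) = 46.81/96.52 = 0.4850

Final: 0.4850


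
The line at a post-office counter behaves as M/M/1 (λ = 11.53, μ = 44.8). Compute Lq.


ρ = 11.53/44.8 = 0.2574
Lq = ρ²/(1−ρ) = 0.06624/0.7426 = 0.08919

Final: 0.08919


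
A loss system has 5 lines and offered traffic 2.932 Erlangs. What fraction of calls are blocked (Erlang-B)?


B(c,a) = (a^c/c!) / Σ_{k=0}^{c} a^k/k!
a^5/5! = 1.805671
Σ terms (k=0..5): 1.00000 + 2.93200 + 4.29831 + 4.20088 + 3.07925 + 1.80567 = 17.316114
B = 1.805671/17.316114 = 0.104277

Final: 0.104277


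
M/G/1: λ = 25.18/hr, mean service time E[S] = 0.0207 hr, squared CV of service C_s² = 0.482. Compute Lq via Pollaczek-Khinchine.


ρ = λ·E[S] = 25.18·0.0207 = 0.5212
Lq = ρ²(1+C_s²)/(2(1−ρ)) = 0.2717·(1+0.482)/(2·0.4788)
= 0.2717·1.4820/0.9575 = 0.42047

Final: 0.42047


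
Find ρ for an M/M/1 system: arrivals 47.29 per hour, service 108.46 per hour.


ρ = λ/μ = 47.29/108.46 = 0.4360

Final: 0.4360


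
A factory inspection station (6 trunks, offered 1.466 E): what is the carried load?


B(6,1.466) = 0.003185 (Erlang-B)
Carried load = a(1 − B) = 1.466·(1 − 0.003185) = 1.466·0.996815 = 1.4613 E

Final: 1.4613 Erlangs


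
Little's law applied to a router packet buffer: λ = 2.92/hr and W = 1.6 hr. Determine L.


L = λW = 2.92·1.6 = 4.6720

Final: 4.6720


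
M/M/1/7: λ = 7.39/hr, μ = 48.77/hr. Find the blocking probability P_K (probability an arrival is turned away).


ρ = λ/μ = 7.39/48.77 = 0.1515
P_K = (1−ρ)ρ^K/(1−ρ^(K+1)) = (0.8485·0.000001834)/(1 − 0.0000002779)
= 0.000001556/1.000000 = 0.000001556

Final: 0.000001556


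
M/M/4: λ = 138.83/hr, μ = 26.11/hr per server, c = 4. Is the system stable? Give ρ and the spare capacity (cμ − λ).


Total capacity cμ = 4·26.11 = 104.44/hr
ρ = λ/(cμ) = 138.83/104.44 = 1.3293
Stable ⇔ ρ < 1: NO
Spare capacity = cμ − λ = 104.44 − 138.83 = -34.39/hr

Final: ρ = 1.3293; unstable; margin = -34.39/hr


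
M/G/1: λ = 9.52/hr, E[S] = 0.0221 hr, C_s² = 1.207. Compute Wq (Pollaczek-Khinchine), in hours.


ρ = λ·E[S] = 9.52·0.0221 = 0.2104
E[S²] = E[S]²(1+C_s²) = 0.0221²·(1+1.207) = 0.001078
Wq = λ·E[S²]/(2(1−ρ)) = 9.52·0.001078/(2·0.7896) = 0.006498 hr

Final: 0.006498 hr


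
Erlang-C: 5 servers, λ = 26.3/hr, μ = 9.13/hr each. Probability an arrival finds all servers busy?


a = λ/μ = 2.8806; ρ = a/5 = 0.5761
P₀ = 0.053243 (from M/M/c formula)
C(c,a) = [a^c/(c!(1−ρ))]·P₀ = [198.34664/(120·0.4239)]·0.053243
= 3.89945·0.053243 = 0.207618

Final: 0.207618


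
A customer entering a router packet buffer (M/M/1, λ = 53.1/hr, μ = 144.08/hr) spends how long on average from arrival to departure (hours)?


W = 1/(μ−λ) = 1/(144.08 − 53.1) = 1/90.98 = 0.01099 hr

Final: 0.01099 hr


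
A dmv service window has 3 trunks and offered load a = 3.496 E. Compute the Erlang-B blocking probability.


B(c,a) = (a^c/c!) / Σ_{k=0}^{c} a^k/k!
a^3/3! = 7.121361
Σ terms (k=0..3): 1.00000 + 3.49600 + 6.11101 + 7.12136 = 17.728369
B = 7.121361/17.728369 = 0.401693

Final: 0.401693


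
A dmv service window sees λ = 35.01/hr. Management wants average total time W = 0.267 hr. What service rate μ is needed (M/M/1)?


W = 1/(μ−λ) ⇒ μ − λ = 1/W = 1/0.267 = 3.7453
μ = λ + 1/W = 35.01 + 3.7453 = 38.7553 per hr

Final: 38.7553 /hr


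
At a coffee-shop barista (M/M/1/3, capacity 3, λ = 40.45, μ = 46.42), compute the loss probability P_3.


ρ = λ/μ = 40.45/46.42 = 0.8714
P_K = (1−ρ)ρ^K/(1−ρ^(K+1)) = (0.1286·0.661668)/(1 − 0.576572)
= 0.085096/0.423428 = 0.200969

Final: 0.200969


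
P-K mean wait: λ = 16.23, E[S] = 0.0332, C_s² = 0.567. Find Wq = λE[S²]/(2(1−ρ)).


ρ = λ·E[S] = 16.23·0.0332 = 0.5388
E[S²] = E[S]²(1+C_s²) = 0.0332²·(1+0.567) = 0.001727
Wq = λ·E[S²]/(2(1−ρ)) = 16.23·0.001727/(2·0.4612) = 0.03039 hr

Final: 0.03039 hr


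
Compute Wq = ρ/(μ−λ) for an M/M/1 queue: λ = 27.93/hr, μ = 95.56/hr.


ρ = 27.93/95.56 = 0.2923
Wq = ρ/(μ−λ) = 0.2923/(95.56 − 27.93) = 0.2923/67.63 = 0.004322 hr

Final: 0.004322 hr


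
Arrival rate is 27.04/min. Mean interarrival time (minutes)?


Mean interarrival time = 1/λ = 1/27.04 minute = 0.03698 minute
In minutes: 0.03698 × 1 = 0.03698 min

Final: 0.03698 min


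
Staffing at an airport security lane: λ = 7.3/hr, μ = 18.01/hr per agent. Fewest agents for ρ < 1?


Stability requires cμ > λ ⇔ c > λ/μ.
λ/μ = 7.3/18.01 = 0.4053
Minimum integer c = ⌊0.4053⌋ + 1 = 1
Check: 1·18.01 = 18.01 > 7.3, while 0·18.01 = 0.00 ≤ 7.3

Final: 1 servers


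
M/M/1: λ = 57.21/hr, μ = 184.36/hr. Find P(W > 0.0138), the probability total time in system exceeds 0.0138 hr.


W ~ Exponential(μ−λ) for M/M/1.
μ − λ = 184.36 − 57.21 = 127.1500
P(W > t) = e^{−(μ−λ)t} = e^{−1.7547} = 0.172964

Final: 0.172964


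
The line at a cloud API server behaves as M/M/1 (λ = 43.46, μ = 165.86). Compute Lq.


ρ = 43.46/165.86 = 0.2620
Lq = ρ²/(1−ρ) = 0.06866/0.7380 = 0.09304

Final: 0.09304


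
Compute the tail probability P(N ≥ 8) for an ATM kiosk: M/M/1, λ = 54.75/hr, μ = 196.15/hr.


ρ = 54.75/196.15 = 0.2791
P(N ≥ n) = ρ^n = 0.2791^8 = 0.00003684

Final: 0.00003684


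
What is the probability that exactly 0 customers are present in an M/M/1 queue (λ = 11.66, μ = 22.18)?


ρ = 11.66/22.18 = 0.5257
P_n = (1−ρ)·ρ^n = (1 − 0.5257)·0.5257^0 = 0.4743·1.000000 = 0.474301

Final: 0.474301


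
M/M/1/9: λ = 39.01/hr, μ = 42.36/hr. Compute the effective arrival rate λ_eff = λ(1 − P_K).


ρ = 0.9209; P_K = (1−ρ)ρ^9/(1−ρ^10) = 0.067127
λ_eff = λ(1 − P_K) = 39.01·(1 − 0.067127) = 39.01·0.932873 = 36.3914 /hr

Final: 36.3914 /hr


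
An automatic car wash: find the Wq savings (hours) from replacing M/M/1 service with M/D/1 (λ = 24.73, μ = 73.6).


ρ = 24.73/73.6 = 0.3360
Wq(M/M/1) = ρ/(μ−λ) = 0.3360/48.87 = 0.006875 hr
Wq(M/D/1) = ρ/(2(μ−λ)) = 0.003438 hr
Savings = 0.006875 − 0.003438 = 0.003438 hr

Final: 0.003438 hr


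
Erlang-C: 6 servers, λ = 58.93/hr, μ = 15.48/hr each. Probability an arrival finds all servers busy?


a = λ/μ = 3.8068; ρ = a/6 = 0.6345
P₀ = 0.020736 (from M/M/c formula)
C(c,a) = [a^c/(c!(1−ρ))]·P₀ = [3043.63738/(720·0.3655)]·0.020736
= 11.56493·0.020736 = 0.239806

Final: 0.239806


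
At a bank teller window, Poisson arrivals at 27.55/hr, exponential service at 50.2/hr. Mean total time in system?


W = 1/(μ−λ) = 1/(50.2 − 27.55) = 1/22.65 = 0.04415 hr

Final: 0.04415 hr


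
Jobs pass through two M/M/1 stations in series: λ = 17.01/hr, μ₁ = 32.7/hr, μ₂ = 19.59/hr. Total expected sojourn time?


Each node sees arrival rate λ = 17.01/hr (tandem ⇒ throughput preserved).
W₁ = 1/(μ₁−λ) = 1/(32.7−17.01) = 0.06373 hr
W₂ = 1/(μ₂−λ) = 1/(19.59−17.01) = 0.38760 hr
W_total = W₁ + W₂ = 0.06373 + 0.38760 = 0.45133 hr

Final: 0.45133 hr


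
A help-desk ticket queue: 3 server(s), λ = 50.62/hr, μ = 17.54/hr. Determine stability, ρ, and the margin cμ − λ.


Total capacity cμ = 3·17.54 = 52.62/hr
ρ = λ/(cμ) = 50.62/52.62 = 0.9620
Stable ⇔ ρ < 1: YES
Spare capacity = cμ − λ = 52.62 − 50.62 = 2.00/hr

Final: ρ = 0.9620; stable; margin = 2.00/hr


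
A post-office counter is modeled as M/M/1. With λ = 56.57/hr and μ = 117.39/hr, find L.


ρ = λ/μ = 56.57/117.39 = 0.4819
L = ρ/(1−ρ) = 0.4819/(1 − 0.4819) = 0.4819/0.5181 = 0.9301

Final: 0.9301


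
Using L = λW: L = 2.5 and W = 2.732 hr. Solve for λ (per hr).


λ = L/W = 2.5/2.732 = 0.9151 /hr

Final: 0.9151 /hr


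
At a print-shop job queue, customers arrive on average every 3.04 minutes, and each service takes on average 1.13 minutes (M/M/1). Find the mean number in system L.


λ = 60/3.04 = 19.7368 /hr
μ = 60/1.13 = 53.0973 /hr
ρ = λ/μ = 19.7368/53.0973 = 0.3717
L = ρ/(1−ρ) = 0.3717/0.6283 = 0.5916

Final: 0.5916


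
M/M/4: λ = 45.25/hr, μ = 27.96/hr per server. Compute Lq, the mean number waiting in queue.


a = λ/μ = 1.6184; ρ = a/4 = 0.4046
P₀ = 0.195522
Lq = P₀·a^c·ρ / (c!·(1−ρ)²) = 0.195522·6.86002·0.4046/(24·0.35451)
= 0.06378

Final: 0.06378


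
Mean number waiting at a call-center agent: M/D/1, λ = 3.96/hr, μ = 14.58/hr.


ρ = 3.96/14.58 = 0.2716
M/D/1: Lq = ρ²/(2(1−ρ)) = 0.07377/(2·0.7284) = 0.05064

Final: 0.05064


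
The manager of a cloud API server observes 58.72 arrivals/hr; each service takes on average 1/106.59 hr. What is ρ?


ρ = λ/μ = 58.72/106.59 = 0.5509

Final: 0.5509


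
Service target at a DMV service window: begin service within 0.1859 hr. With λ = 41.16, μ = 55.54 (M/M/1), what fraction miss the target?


ρ = 41.16/55.54 = 0.7411
P(Wq > t) = ρ·e^{−(μ−λ)t} = 0.7411·e^{−2.6732}
= 0.7411·0.069028 = 0.051156

Final: 0.051156


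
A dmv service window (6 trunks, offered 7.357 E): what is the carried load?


B(6,7.357) = 0.353107 (Erlang-B)
Carried load = a(1 − B) = 7.357·(1 − 0.353107) = 7.357·0.646893 = 4.7592 E

Final: 4.7592 Erlangs


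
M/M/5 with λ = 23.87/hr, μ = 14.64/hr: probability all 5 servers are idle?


a = λ/μ = 23.87/14.64 = 1.6305; ρ = a/c = 0.3261
Σ_{k=0}^{4} a^k/k! (terms k=0..4) = 1.00000 + 1.63046 + 1.32921 + 0.72241 + 0.29447 = 4.97655
Tail: a^5/(5!(1−ρ)) = 11.52277/(120·0.6739) = 0.14249
P₀ = 1/(4.97655 + 0.14249) = 1/5.11903 = 0.195349

Final: 0.195349


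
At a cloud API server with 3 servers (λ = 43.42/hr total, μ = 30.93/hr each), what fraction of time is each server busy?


ρ = λ/(cμ) = 43.42/(3·30.93) = 43.42/92.79 = 0.4679

Final: 0.4679


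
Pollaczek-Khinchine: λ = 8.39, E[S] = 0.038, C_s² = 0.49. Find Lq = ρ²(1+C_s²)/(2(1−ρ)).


ρ = λ·E[S] = 8.39·0.038 = 0.3188
Lq = ρ²(1+C_s²)/(2(1−ρ)) = 0.1016·(1+0.49)/(2·0.6812)
= 0.1016·1.4900/1.3624 = 0.11117

Final: 0.11117


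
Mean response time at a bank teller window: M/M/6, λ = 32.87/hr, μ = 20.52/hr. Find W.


a = 1.6019; ρ = 0.2670; P₀ = 0.201447
Lq = P₀·a^c·ρ/(c!(1−ρ)²) = 0.002349
Wq = Lq/λ = 0.002349/32.87 = 0.00007145 hr
W = Wq + 1/μ = 0.00007145 + 0.04873 = 0.04880 hr

Final: 0.04880 hr


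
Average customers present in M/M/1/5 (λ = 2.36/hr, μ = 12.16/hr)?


ρ = 2.36/12.16 = 0.1941
L = ρ[1 − (K+1)ρ^K + Kρ^(K+1)] / [(1−ρ)(1−ρ^(K+1))]
Numerator: 0.1941·(1 − 6·0.0002754 + 5·0.00005344) = 0.193810
Denominator: (0.8059)·(0.999947) = 0.805878
L = 0.193810/0.805878 = 0.2405

Final: 0.2405


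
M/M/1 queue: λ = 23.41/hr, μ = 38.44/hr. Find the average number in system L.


ρ = λ/μ = 23.41/38.44 = 0.6090
L = ρ/(1−ρ) = 0.6090/(1 − 0.6090) = 0.6090/0.3910 = 1.5576

Final: 1.5576


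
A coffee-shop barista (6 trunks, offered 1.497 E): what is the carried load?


B(6,1.497) = 0.003502 (Erlang-B)
Carried load = a(1 − B) = 1.497·(1 − 0.003502) = 1.497·0.996498 = 1.4918 E

Final: 1.4918 Erlangs


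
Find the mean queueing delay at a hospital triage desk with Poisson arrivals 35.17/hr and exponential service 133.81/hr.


ρ = 35.17/133.81 = 0.2628
Wq = ρ/(μ−λ) = 0.2628/(133.81 − 35.17) = 0.2628/98.64 = 0.002665 hr

Final: 0.002665 hr


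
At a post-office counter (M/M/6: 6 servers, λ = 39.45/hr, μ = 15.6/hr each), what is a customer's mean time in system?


a = 2.5288; ρ = 0.4215; P₀ = 0.079268
Lq = P₀·a^c·ρ/(c!(1−ρ)²) = 0.03626
Wq = Lq/λ = 0.03626/39.45 = 0.0009191 hr
W = Wq + 1/μ = 0.0009191 + 0.06410 = 0.06502 hr

Final: 0.06502 hr


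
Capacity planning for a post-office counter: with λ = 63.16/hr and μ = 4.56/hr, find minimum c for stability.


Stability requires cμ > λ ⇔ c > λ/μ.
λ/μ = 63.16/4.56 = 13.8509
Minimum integer c = ⌊13.8509⌋ + 1 = 14
Check: 14·4.56 = 63.84 > 63.16, while 13·4.56 = 59.28 ≤ 63.16

Final: 14 servers


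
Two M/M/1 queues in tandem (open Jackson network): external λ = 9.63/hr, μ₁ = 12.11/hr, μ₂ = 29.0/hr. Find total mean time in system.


Each node sees arrival rate λ = 9.63/hr (tandem ⇒ throughput preserved).
W₁ = 1/(μ₁−λ) = 1/(12.11−9.63) = 0.40323 hr
W₂ = 1/(μ₂−λ) = 1/(29.0−9.63) = 0.05163 hr
W_total = W₁ + W₂ = 0.40323 + 0.05163 = 0.45485 hr

Final: 0.45485 hr


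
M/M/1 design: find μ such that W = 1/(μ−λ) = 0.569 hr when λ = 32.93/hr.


W = 1/(μ−λ) ⇒ μ − λ = 1/W = 1/0.569 = 1.7575
μ = λ + 1/W = 32.93 + 1.7575 = 34.6875 per hr

Final: 34.6875 /hr


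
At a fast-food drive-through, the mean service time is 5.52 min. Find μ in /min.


μ = 1/(service time) in consistent units.
1 minute = 1 min, so μ = 1/5.52 = 0.1812 per minute

Final: 0.1812 /min


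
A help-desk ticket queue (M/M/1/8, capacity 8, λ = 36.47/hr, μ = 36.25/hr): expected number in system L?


ρ = 36.47/36.25 = 1.0061
L = ρ[1 − (K+1)ρ^K + Kρ^(K+1)] / [(1−ρ)(1−ρ^(K+1))]
Numerator: 1.0061·(1 − 9·1.049596 + 8·1.055966) = 0.001372
Denominator: (-0.006069)·(-0.055966) = 0.0003397
L = 0.001372/0.0003397 = 4.0403

Final: 4.0403


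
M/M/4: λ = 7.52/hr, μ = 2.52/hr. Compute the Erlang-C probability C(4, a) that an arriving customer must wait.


a = λ/μ = 2.9841; ρ = a/4 = 0.7460
P₀ = 0.038646 (from M/M/c formula)
C(c,a) = [a^c/(c!(1−ρ))]·P₀ = [79.29927/(24·0.2540)]·0.038646
= 13.01004·0.038646 = 0.502791

Final: 0.502791


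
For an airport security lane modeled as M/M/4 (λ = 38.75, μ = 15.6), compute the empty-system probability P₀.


a = λ/μ = 38.75/15.6 = 2.4840; ρ = a/c = 0.6210
Σ_{k=0}^{3} a^k/k! (terms k=0..3) = 1.00000 + 2.48397 + 3.08506 + 2.55441 = 9.12345
Tail: a^4/(4!(1−ρ)) = 38.07049/(24·0.3790) = 4.18534
P₀ = 1/(9.12345 + 4.18534) = 1/13.30878 = 0.075138

Final: 0.075138


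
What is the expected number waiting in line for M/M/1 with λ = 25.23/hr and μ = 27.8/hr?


ρ = 25.23/27.8 = 0.9076
Lq = ρ²/(1−ρ) = 0.8237/0.09245 = 8.9096

Final: 8.9096


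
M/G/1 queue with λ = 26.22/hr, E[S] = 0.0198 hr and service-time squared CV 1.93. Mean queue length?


ρ = λ·E[S] = 26.22·0.0198 = 0.5192
Lq = ρ²(1+C_s²)/(2(1−ρ)) = 0.2695·(1+1.93)/(2·0.4808)
= 0.2695·2.9300/0.9617 = 0.82116

Final: 0.82116


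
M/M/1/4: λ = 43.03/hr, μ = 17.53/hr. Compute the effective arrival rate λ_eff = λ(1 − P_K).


ρ = 2.4546; P_K = (1−ρ)ρ^4/(1−ρ^5) = 0.599335
λ_eff = λ(1 − P_K) = 43.03·(1 − 0.599335) = 43.03·0.400665 = 17.2406 /hr

Final: 17.2406 /hr


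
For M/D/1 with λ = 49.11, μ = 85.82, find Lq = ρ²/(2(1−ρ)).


ρ = 49.11/85.82 = 0.5722
M/D/1: Lq = ρ²/(2(1−ρ)) = 0.3275/(2·0.4278) = 0.38277

Final: 0.38277


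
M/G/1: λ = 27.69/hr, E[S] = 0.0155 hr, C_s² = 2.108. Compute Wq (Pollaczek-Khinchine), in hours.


ρ = λ·E[S] = 27.69·0.0155 = 0.4292
E[S²] = E[S]²(1+C_s²) = 0.0155²·(1+2.108) = 0.0007467
Wq = λ·E[S²]/(2(1−ρ)) = 27.69·0.0007467/(2·0.5708) = 0.01811 hr

Final: 0.01811 hr


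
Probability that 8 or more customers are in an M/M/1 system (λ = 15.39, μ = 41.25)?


ρ = 15.39/41.25 = 0.3731
P(N ≥ n) = ρ^n = 0.3731^8 = 0.0003754

Final: 0.0003754


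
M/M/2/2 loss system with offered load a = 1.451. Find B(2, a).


B(c,a) = (a^c/c!) / Σ_{k=0}^{c} a^k/k!
a^2/2! = 1.052701
Σ terms (k=0..2): 1.00000 + 1.45100 + 1.05270 = 3.503700
B = 1.052701/3.503700 = 0.300454

Final: 0.300454


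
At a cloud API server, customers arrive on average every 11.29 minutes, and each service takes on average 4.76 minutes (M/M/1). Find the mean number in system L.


λ = 60/11.29 = 5.3144 /hr
μ = 60/4.76 = 12.6050 /hr
ρ = λ/μ = 5.3144/12.6050 = 0.4216
L = ρ/(1−ρ) = 0.4216/0.5784 = 0.7289

Final: 0.7289


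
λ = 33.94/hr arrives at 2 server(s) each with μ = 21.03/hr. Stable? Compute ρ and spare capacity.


Total capacity cμ = 2·21.03 = 42.06/hr
ρ = λ/(cμ) = 33.94/42.06 = 0.8069
Stable ⇔ ρ < 1: YES
Spare capacity = cμ − λ = 42.06 − 33.94 = 8.12/hr

Final: ρ = 0.8069; stable; margin = 8.12/hr


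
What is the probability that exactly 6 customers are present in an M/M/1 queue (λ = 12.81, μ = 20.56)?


ρ = 12.81/20.56 = 0.6231
P_n = (1−ρ)·ρ^n = (1 − 0.6231)·0.6231^6 = 0.3769·0.058500 = 0.022051

Final: 0.022051


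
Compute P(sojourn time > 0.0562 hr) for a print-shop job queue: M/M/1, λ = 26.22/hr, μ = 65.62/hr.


W ~ Exponential(μ−λ) for M/M/1.
μ − λ = 65.62 − 26.22 = 39.4000
P(W > t) = e^{−(μ−λ)t} = e^{−2.2143} = 0.109232

Final: 0.109232


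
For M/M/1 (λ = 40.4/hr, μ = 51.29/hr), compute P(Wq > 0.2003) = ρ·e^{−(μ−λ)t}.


ρ = 40.4/51.29 = 0.7877
P(Wq > t) = ρ·e^{−(μ−λ)t} = 0.7877·e^{−2.1813}
= 0.7877·0.112898 = 0.088928

Final: 0.088928


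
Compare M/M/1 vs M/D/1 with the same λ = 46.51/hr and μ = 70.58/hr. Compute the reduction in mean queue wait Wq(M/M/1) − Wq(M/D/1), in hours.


ρ = 46.51/70.58 = 0.6590
Wq(M/M/1) = ρ/(μ−λ) = 0.6590/24.07 = 0.02738 hr
Wq(M/D/1) = ρ/(2(μ−λ)) = 0.01369 hr
Savings = 0.02738 − 0.01369 = 0.01369 hr

Final: 0.01369 hr


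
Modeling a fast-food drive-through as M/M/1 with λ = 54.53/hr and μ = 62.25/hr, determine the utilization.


ρ = λ/μ = 54.53/62.25 = 0.8760

Final: 0.8760


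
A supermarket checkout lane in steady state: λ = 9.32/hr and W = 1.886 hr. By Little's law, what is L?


L = λW = 9.32·1.886 = 17.5775

Final: 17.5775


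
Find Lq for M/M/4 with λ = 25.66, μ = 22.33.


a = λ/μ = 1.1491; ρ = a/4 = 0.2873
P₀ = 0.316034
Lq = P₀·a^c·ρ / (c!·(1−ρ)²) = 0.316034·1.74370·0.2873/(24·0.50797)
= 0.01299

Final: 0.01299


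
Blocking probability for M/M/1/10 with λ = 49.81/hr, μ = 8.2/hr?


ρ = λ/μ = 49.81/8.2 = 6.0744
P_K = (1−ρ)ρ^K/(1−ρ^(K+1)) = (-5.0744·68395399.950792)/(1 − 415460350.188897)
= -347064950.238105/-415460349.188897 = 0.835374

Final: 0.835374


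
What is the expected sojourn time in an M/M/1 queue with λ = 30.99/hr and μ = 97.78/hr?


W = 1/(μ−λ) = 1/(97.78 − 30.99) = 1/66.79 = 0.01497 hr

Final: 0.01497 hr


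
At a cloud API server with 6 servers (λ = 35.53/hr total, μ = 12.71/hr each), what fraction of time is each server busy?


ρ = λ/(cμ) = 35.53/(6·12.71) = 35.53/76.26 = 0.4659

Final: 0.4659


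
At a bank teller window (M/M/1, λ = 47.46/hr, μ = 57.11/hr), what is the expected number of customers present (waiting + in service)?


ρ = λ/μ = 47.46/57.11 = 0.8310
L = ρ/(1−ρ) = 0.8310/(1 − 0.8310) = 0.8310/0.1690 = 4.9181

Final: 4.9181


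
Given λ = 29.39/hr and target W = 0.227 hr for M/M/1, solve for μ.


W = 1/(μ−λ) ⇒ μ − λ = 1/W = 1/0.227 = 4.4053
μ = λ + 1/W = 29.39 + 4.4053 = 33.7953 per hr

Final: 33.7953 /hr


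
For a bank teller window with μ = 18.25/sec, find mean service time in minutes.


Mean service time = 1/μ = 1/18.25 second = 0.05479 second
In minutes: 0.05479 × 0.0166667 = 0.0009132 min

Final: 0.0009132 min


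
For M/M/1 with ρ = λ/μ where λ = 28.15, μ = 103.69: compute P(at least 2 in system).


ρ = 28.15/103.69 = 0.2715
P(N ≥ n) = ρ^n = 0.2715^2 = 0.073703

Final: 0.073703


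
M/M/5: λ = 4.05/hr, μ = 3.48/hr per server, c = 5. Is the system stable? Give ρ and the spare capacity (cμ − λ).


Total capacity cμ = 5·3.48 = 17.40/hr
ρ = λ/(cμ) = 4.05/17.40 = 0.2328
Stable ⇔ ρ < 1: YES
Spare capacity = cμ − λ = 17.40 − 4.05 = 13.35/hr

Final: ρ = 0.2328; stable; margin = 13.35/hr


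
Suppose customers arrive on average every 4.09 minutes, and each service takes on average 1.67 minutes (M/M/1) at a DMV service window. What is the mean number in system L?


λ = 60/4.09 = 14.6699 /hr
μ = 60/1.67 = 35.9281 /hr
ρ = λ/μ = 14.6699/35.9281 = 0.4083
L = ρ/(1−ρ) = 0.4083/0.5917 = 0.6901

Final: 0.6901


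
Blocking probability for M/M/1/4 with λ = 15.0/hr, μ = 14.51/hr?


ρ = λ/μ = 15.0/14.51 = 1.0338
P_K = (1−ρ)ρ^K/(1−ρ^(K+1)) = (-0.03377·1.142077)/(1 − 1.180645)
= -0.038568/-0.180645 = 0.213500

Final: 0.213500


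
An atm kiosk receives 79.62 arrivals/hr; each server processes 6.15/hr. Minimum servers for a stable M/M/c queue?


Stability requires cμ > λ ⇔ c > λ/μ.
λ/μ = 79.62/6.15 = 12.9463
Minimum integer c = ⌊12.9463⌋ + 1 = 13
Check: 13·6.15 = 79.95 > 79.62, while 12·6.15 = 73.80 ≤ 79.62

Final: 13 servers


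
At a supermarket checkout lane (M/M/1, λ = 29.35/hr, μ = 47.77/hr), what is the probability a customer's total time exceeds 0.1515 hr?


W ~ Exponential(μ−λ) for M/M/1.
μ − λ = 47.77 − 29.35 = 18.4200
P(W > t) = e^{−(μ−λ)t} = e^{−2.7906} = 0.061383

Final: 0.061383


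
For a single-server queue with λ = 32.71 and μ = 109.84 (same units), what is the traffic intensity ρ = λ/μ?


ρ = λ/μ = 32.71/109.84 = 0.2978

Final: 0.2978


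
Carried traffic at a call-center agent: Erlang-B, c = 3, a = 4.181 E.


B(3,4.181) = 0.466666 (Erlang-B)
Carried load = a(1 − B) = 4.181·(1 − 0.466666) = 4.181·0.533334 = 2.2299 E

Final: 2.2299 Erlangs


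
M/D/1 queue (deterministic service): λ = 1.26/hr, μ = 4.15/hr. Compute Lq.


ρ = 1.26/4.15 = 0.3036
M/D/1: Lq = ρ²/(2(1−ρ)) = 0.09218/(2·0.6964) = 0.06619

Final: 0.06619


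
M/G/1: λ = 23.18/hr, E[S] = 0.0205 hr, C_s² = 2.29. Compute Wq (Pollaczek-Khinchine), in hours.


ρ = λ·E[S] = 23.18·0.0205 = 0.4752
E[S²] = E[S]²(1+C_s²) = 0.0205²·(1+2.29) = 0.001383
Wq = λ·E[S²]/(2(1−ρ)) = 23.18·0.001383/(2·0.5248) = 0.03053 hr

Final: 0.03053 hr


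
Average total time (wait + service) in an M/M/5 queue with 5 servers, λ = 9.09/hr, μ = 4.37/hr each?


a = 2.0801; ρ = 0.4160; P₀ = 0.123774
Lq = P₀·a^c·ρ/(c!(1−ρ)²) = 0.04900
Wq = Lq/λ = 0.04900/9.09 = 0.005390 hr
W = Wq + 1/μ = 0.005390 + 0.22883 = 0.23422 hr

Final: 0.23422 hr


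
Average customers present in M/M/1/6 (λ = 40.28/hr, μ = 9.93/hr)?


ρ = 40.28/9.93 = 4.0564
L = ρ[1 − (K+1)ρ^K + Kρ^(K+1)] / [(1−ρ)(1−ρ^(K+1))]
Numerator: 4.0564·(1 − 7·4454.934061 + 6·18070.971198) = 313325.215619
Denominator: (-3.0564)·(-18069.971198) = 55228.965342
L = 313325.215619/55228.965342 = 5.6732

Final: 5.6732


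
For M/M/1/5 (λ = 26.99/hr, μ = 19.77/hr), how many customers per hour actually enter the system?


ρ = 1.3652; P_K = (1−ρ)ρ^5/(1−ρ^6) = 0.316374
λ_eff = λ(1 − P_K) = 26.99·(1 − 0.316374) = 26.99·0.683626 = 18.4511 /hr

Final: 18.4511 /hr


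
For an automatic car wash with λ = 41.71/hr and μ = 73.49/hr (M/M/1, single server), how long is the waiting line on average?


ρ = 41.71/73.49 = 0.5676
Lq = ρ²/(1−ρ) = 0.3221/0.4324 = 0.7449

Final: 0.7449


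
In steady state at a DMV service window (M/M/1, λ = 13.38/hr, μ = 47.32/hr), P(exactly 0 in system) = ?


ρ = 13.38/47.32 = 0.2828
P_n = (1−ρ)·ρ^n = (1 − 0.2828)·0.2828^0 = 0.7172·1.000000 = 0.717244

Final: 0.717244


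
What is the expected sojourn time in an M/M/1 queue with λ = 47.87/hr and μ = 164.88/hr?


W = 1/(μ−λ) = 1/(164.88 − 47.87) = 1/117.01 = 0.008546 hr

Final: 0.008546 hr


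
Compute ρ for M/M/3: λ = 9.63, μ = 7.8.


ρ = λ/(cμ) = 9.63/(3·7.8) = 9.63/23.40 = 0.4115

Final: 0.4115


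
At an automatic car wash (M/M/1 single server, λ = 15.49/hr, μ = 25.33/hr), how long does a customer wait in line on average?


ρ = 15.49/25.33 = 0.6115
Wq = ρ/(μ−λ) = 0.6115/(25.33 − 15.49) = 0.6115/9.84 = 0.06215 hr

Final: 0.06215 hr


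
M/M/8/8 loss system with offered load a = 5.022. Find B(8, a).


B(c,a) = (a^c/c!) / Σ_{k=0}^{c} a^k/k!
a^8/8! = 10.034440
Σ terms (k=0..8): 1.00000 + 5.02200 + 12.61024 + 21.10955 + 26.50303 + 26.61965 + 22.28064 + 15.98477 + 10.03444 = 141.164324
B = 10.034440/141.164324 = 0.071083

Final: 0.071083


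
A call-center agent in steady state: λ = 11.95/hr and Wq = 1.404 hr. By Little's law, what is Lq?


Lq = λWq = 11.95·1.404 = 16.7778

Final: 16.7778


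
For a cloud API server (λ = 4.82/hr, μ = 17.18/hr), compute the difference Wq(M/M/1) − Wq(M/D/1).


ρ = 4.82/17.18 = 0.2806
Wq(M/M/1) = ρ/(μ−λ) = 0.2806/12.36 = 0.02270 hr
Wq(M/D/1) = ρ/(2(μ−λ)) = 0.01135 hr
Savings = 0.02270 − 0.01135 = 0.01135 hr

Final: 0.01135 hr


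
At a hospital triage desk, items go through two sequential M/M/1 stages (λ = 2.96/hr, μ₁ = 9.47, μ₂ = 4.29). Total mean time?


Each node sees arrival rate λ = 2.96/hr (tandem ⇒ throughput preserved).
W₁ = 1/(μ₁−λ) = 1/(9.47−2.96) = 0.15361 hr
W₂ = 1/(μ₂−λ) = 1/(4.29−2.96) = 0.75188 hr
W_total = W₁ + W₂ = 0.15361 + 0.75188 = 0.90549 hr

Final: 0.90549 hr


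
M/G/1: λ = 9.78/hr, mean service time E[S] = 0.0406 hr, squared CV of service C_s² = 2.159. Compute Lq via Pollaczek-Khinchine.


ρ = λ·E[S] = 9.78·0.0406 = 0.3971
Lq = ρ²(1+C_s²)/(2(1−ρ)) = 0.1577·(1+2.159)/(2·0.6029)
= 0.1577·3.1590/1.2059 = 0.41303

Final: 0.41303


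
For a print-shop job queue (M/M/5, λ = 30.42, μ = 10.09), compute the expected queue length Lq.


a = λ/μ = 3.0149; ρ = a/5 = 0.6030
P₀ = 0.045877
Lq = P₀·a^c·ρ / (c!·(1−ρ)²) = 0.045877·249.08078·0.6030/(120·0.15763)
= 0.36426

Final: 0.36426


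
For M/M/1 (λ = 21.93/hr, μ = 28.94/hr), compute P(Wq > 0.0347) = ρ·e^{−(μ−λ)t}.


ρ = 21.93/28.94 = 0.7578
P(Wq > t) = ρ·e^{−(μ−λ)t} = 0.7578·e^{−0.2432}
= 0.7578·0.784078 = 0.594154

Final: 0.594154


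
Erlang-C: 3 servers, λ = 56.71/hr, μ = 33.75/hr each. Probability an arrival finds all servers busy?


a = λ/μ = 1.6803; ρ = a/3 = 0.5601
P₀ = 0.169796 (from M/M/c formula)
C(c,a) = [a^c/(c!(1−ρ))]·P₀ = [4.74414/(6·0.4399)]·0.169796
= 1.79743·0.169796 = 0.305196

Final: 0.305196


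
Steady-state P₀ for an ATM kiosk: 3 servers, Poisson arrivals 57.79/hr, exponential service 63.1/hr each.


a = λ/μ = 57.79/63.1 = 0.9158; ρ = a/c = 0.3053
Σ_{k=0}^{2} a^k/k! (terms k=0..2) = 1.00000 + 0.91585 + 0.41939 = 2.33524
Tail: a^3/(3!(1−ρ)) = 0.76819/(6·0.6947) = 0.18429
P₀ = 1/(2.33524 + 0.18429) = 1/2.51953 = 0.396899

Final: 0.396899


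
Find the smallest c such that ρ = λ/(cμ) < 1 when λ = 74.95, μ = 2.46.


Stability requires cμ > λ ⇔ c > λ/μ.
λ/μ = 74.95/2.46 = 30.4675
Minimum integer c = ⌊30.4675⌋ + 1 = 31
Check: 31·2.46 = 76.26 > 74.95, while 30·2.46 = 73.80 ≤ 74.95

Final: 31 servers


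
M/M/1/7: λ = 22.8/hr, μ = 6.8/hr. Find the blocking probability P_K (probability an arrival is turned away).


ρ = λ/μ = 22.8/6.8 = 3.3529
P_K = (1−ρ)ρ^K/(1−ρ^(K+1)) = (-2.3529·4764.107363)/(1 − 15973.771745)
= -11209.664383/-15972.771745 = 0.701798

Final: 0.701798


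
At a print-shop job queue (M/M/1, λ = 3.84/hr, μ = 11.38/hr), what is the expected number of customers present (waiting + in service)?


ρ = λ/μ = 3.84/11.38 = 0.3374
L = ρ/(1−ρ) = 0.3374/(1 − 0.3374) = 0.3374/0.6626 = 0.5093

Final: 0.5093


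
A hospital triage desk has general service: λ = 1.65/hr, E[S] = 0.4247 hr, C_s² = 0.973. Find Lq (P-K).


ρ = λ·E[S] = 1.65·0.4247 = 0.7008
Lq = ρ²(1+C_s²)/(2(1−ρ)) = 0.4911·(1+0.973)/(2·0.2992)
= 0.4911·1.9730/0.5985 = 1.61884

Final: 1.61884


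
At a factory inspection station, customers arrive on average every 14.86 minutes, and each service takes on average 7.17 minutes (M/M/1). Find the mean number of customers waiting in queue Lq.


λ = 60/14.86 = 4.0377 /hr
μ = 60/7.17 = 8.3682 /hr
ρ = λ/μ = 4.0377/8.3682 = 0.4825
Lq = ρ²/(1−ρ) = 0.2328/0.5175 = 0.4499

Final: 0.4499


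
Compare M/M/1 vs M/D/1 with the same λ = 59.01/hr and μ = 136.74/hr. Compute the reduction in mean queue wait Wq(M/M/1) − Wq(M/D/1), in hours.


ρ = 59.01/136.74 = 0.4315
Wq(M/M/1) = ρ/(μ−λ) = 0.4315/77.73 = 0.005552 hr
Wq(M/D/1) = ρ/(2(μ−λ)) = 0.002776 hr
Savings = 0.005552 − 0.002776 = 0.002776 hr

Final: 0.002776 hr


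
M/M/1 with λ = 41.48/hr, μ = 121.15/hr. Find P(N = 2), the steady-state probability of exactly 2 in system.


ρ = 41.48/121.15 = 0.3424
P_n = (1−ρ)·ρ^n = (1 − 0.3424)·0.3424^2 = 0.6576·0.117228 = 0.077091

Final: 0.077091


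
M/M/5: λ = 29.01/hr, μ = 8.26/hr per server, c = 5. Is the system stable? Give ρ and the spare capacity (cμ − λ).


Total capacity cμ = 5·8.26 = 41.30/hr
ρ = λ/(cμ) = 29.01/41.30 = 0.7024
Stable ⇔ ρ < 1: YES
Spare capacity = cμ − λ = 41.30 − 29.01 = 12.29/hr

Final: ρ = 0.7024; stable; margin = 12.29/hr


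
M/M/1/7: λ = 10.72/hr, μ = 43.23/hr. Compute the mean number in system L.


ρ = 10.72/43.23 = 0.2480
L = ρ[1 − (K+1)ρ^K + Kρ^(K+1)] / [(1−ρ)(1−ρ^(K+1))]
Numerator: 0.2480·(1 − 8·0.00005766 + 7·0.00001430) = 0.247886
Denominator: (0.7520)·(0.999986) = 0.752013
L = 0.247886/0.752013 = 0.3296

Final: 0.3296


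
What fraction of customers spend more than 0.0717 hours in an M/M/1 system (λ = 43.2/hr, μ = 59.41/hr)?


W ~ Exponential(μ−λ) for M/M/1.
μ − λ = 59.41 − 43.2 = 16.2100
P(W > t) = e^{−(μ−λ)t} = e^{−1.1623} = 0.312779

Final: 0.312779


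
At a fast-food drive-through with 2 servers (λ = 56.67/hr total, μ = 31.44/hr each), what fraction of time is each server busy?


ρ = λ/(cμ) = 56.67/(2·31.44) = 56.67/62.88 = 0.9012

Final: 0.9012


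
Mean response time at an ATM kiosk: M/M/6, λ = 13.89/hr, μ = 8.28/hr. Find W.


a = 1.6775; ρ = 0.2796; P₀ = 0.186740
Lq = P₀·a^c·ρ/(c!(1−ρ)²) = 0.003114
Wq = Lq/λ = 0.003114/13.89 = 0.0002242 hr
W = Wq + 1/μ = 0.0002242 + 0.12077 = 0.12100 hr

Final: 0.12100 hr


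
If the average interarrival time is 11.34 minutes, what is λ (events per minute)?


λ = 1/(interarrival time) in consistent units.
1 minute = 1 min, so λ = 1/11.34 = 0.08818 per minute

Final: 0.08818 /min


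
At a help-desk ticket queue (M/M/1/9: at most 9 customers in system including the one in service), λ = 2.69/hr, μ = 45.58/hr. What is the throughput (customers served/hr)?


ρ = 0.05902; P_K = (1−ρ)ρ^9/(1−ρ^10) = 8.173e-12
λ_eff = λ(1 − P_K) = 2.69·(1 − 8.173e-12) = 2.69·1.000000 = 2.6900 /hr

Final: 2.6900 /hr


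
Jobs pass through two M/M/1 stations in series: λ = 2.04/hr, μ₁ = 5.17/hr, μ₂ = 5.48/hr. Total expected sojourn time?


Each node sees arrival rate λ = 2.04/hr (tandem ⇒ throughput preserved).
W₁ = 1/(μ₁−λ) = 1/(5.17−2.04) = 0.31949 hr
W₂ = 1/(μ₂−λ) = 1/(5.48−2.04) = 0.29070 hr
W_total = W₁ + W₂ = 0.31949 + 0.29070 = 0.61019 hr

Final: 0.61019 hr


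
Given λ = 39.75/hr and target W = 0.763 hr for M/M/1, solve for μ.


W = 1/(μ−λ) ⇒ μ − λ = 1/W = 1/0.763 = 1.3106
μ = λ + 1/W = 39.75 + 1.3106 = 41.0606 per hr

Final: 41.0606 /hr


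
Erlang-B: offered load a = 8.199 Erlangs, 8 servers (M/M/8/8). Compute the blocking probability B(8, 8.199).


B(c,a) = (a^c/c!) / Σ_{k=0}^{c} a^k/k!
a^8/8! = 506.484977
Σ terms (k=0..8): 1.00000 + 8.19900 + 33.61180 + 91.86105 + 188.29219 + 308.76153 + 421.92263 + 494.19195 + 506.48498 = 2054.325132
B = 506.484977/2054.325132 = 0.246546

Final: 0.246546


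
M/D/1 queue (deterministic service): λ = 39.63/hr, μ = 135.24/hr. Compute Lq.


ρ = 39.63/135.24 = 0.2930
M/D/1: Lq = ρ²/(2(1−ρ)) = 0.08587/(2·0.7070) = 0.06073

Final: 0.06073


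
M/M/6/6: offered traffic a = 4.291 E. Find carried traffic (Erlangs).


B(6,4.291) = 0.138532 (Erlang-B)
Carried load = a(1 − B) = 4.291·(1 − 0.138532) = 4.291·0.861468 = 3.6966 E

Final: 3.6966 Erlangs


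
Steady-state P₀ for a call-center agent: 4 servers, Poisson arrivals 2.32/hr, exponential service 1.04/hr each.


a = λ/μ = 2.32/1.04 = 2.2308; ρ = a/c = 0.5577
Σ_{k=0}^{3} a^k/k! (terms k=0..3) = 1.00000 + 2.23077 + 2.48817 + 1.85017 = 7.56911
Tail: a^4/(4!(1−ρ)) = 24.76387/(24·0.4423) = 2.33283
P₀ = 1/(7.56911 + 2.33283) = 1/9.90194 = 0.100990

Final: 0.100990


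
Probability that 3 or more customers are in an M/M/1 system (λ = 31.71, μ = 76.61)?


ρ = 31.71/76.61 = 0.4139
P(N ≥ n) = ρ^n = 0.4139^3 = 0.070914

Final: 0.070914


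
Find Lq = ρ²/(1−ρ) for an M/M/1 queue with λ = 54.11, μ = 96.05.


ρ = 54.11/96.05 = 0.5634
Lq = ρ²/(1−ρ) = 0.3174/0.4366 = 0.7268

Final: 0.7268


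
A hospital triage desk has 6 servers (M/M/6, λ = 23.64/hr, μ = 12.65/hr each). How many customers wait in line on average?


a = λ/μ = 1.8688; ρ = a/6 = 0.3115
P₀ = 0.154162
Lq = P₀·a^c·ρ / (c!·(1−ρ)²) = 0.154162·42.59334·0.3115/(720·0.47408)
= 0.005992

Final: 0.005992


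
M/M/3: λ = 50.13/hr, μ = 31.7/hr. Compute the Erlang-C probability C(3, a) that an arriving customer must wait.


a = λ/μ = 1.5814; ρ = a/3 = 0.5271
P₀ = 0.191364 (from M/M/c formula)
C(c,a) = [a^c/(c!(1−ρ))]·P₀ = [3.95472/(6·0.4729)]·0.191364
= 1.39387·0.191364 = 0.266736

Final: 0.266736


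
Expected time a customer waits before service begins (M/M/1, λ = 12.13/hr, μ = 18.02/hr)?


ρ = 12.13/18.02 = 0.6731
Wq = ρ/(μ−λ) = 0.6731/(18.02 − 12.13) = 0.6731/5.89 = 0.1143 hr

Final: 0.1143 hr


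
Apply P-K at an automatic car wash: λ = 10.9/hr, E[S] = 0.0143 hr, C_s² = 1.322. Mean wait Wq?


ρ = λ·E[S] = 10.9·0.0143 = 0.1559
E[S²] = E[S]²(1+C_s²) = 0.0143²·(1+1.322) = 0.0004748
Wq = λ·E[S²]/(2(1−ρ)) = 10.9·0.0004748/(2·0.8441) = 0.003066 hr

Final: 0.003066 hr


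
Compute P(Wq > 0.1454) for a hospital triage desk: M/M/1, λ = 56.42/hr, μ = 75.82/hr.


ρ = 56.42/75.82 = 0.7441
P(Wq > t) = ρ·e^{−(μ−λ)t} = 0.7441·e^{−2.8208}
= 0.7441·0.059561 = 0.044321

Final: 0.044321


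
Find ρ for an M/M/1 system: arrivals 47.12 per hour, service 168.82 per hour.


ρ = λ/μ = 47.12/168.82 = 0.2791

Final: 0.2791


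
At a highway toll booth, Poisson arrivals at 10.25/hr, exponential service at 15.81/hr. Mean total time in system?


W = 1/(μ−λ) = 1/(15.81 − 10.25) = 1/5.56 = 0.1799 hr

Final: 0.1799 hr


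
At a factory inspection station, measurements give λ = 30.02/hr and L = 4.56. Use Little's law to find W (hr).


W = L/λ = 4.56/30.02 = 0.1519 hr

Final: 0.1519 hr


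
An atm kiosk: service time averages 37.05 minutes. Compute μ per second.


μ = 1/(service time) in consistent units.
1 second = 0.0166667 min, so μ = 0.0166667/37.05 = 0.0004498 per second

Final: 0.0004498 /sec


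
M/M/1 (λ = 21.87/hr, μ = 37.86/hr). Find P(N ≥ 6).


ρ = 21.87/37.86 = 0.5777
P(N ≥ n) = ρ^n = 0.5777^6 = 0.037154

Final: 0.037154


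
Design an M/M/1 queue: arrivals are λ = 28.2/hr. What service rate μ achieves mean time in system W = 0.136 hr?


W = 1/(μ−λ) ⇒ μ − λ = 1/W = 1/0.136 = 7.3529
μ = λ + 1/W = 28.2 + 7.3529 = 35.5529 per hr

Final: 35.5529 /hr


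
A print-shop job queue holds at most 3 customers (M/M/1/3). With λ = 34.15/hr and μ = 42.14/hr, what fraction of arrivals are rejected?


ρ = λ/μ = 34.15/42.14 = 0.8104
P_K = (1−ρ)ρ^K/(1−ρ^(K+1)) = (0.1896·0.532217)/(1 − 0.431305)
= 0.100912/0.568695 = 0.177444

Final: 0.177444


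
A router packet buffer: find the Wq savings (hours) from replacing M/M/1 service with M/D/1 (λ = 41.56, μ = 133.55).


ρ = 41.56/133.55 = 0.3112
Wq(M/M/1) = ρ/(μ−λ) = 0.3112/91.99 = 0.003383 hr
Wq(M/D/1) = ρ/(2(μ−λ)) = 0.001691 hr
Savings = 0.003383 − 0.001691 = 0.001691 hr

Final: 0.001691 hr
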